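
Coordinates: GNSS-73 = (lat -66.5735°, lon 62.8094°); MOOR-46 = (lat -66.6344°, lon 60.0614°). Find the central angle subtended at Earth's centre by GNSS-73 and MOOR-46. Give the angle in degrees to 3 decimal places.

Δφ = -0.0609°,  Δλ = -2.7480°
a = sin²(Δφ/2) + cos φ₁ cos φ₂ sin²(Δλ/2) = 0.000091
c = 2·arcsin(√a) = 0.019073 rad = 1.0928°

1.093°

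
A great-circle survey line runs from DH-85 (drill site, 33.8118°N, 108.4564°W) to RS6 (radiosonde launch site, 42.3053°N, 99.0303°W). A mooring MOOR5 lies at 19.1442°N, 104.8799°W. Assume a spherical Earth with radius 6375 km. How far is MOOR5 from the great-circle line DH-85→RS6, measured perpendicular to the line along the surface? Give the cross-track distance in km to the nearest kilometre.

1301 km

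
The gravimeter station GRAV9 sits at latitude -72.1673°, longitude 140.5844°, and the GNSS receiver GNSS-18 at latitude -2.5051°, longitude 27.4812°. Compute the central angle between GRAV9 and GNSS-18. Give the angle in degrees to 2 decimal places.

94.50°

Δφ = 69.6622°,  Δλ = -113.1032°
a = sin²(Δφ/2) + cos φ₁ cos φ₂ sin²(Δλ/2) = 0.539221
c = 2·arcsin(√a) = 1.649318 rad = 94.4990°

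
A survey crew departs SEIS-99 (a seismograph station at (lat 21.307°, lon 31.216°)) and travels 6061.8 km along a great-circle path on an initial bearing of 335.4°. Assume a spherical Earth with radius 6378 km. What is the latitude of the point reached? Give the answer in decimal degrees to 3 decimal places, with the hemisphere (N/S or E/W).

δ = d/R = 6061.8/6378 = 0.950423 rad
φ₂ = arcsin(sin φ₁ cos δ + cos φ₁ sin δ cos θ)
   = arcsin(0.36337·0.58134 + 0.93165·0.81366·0.90924) = 64.22128°
λ₂ = λ₁ + atan2(sin θ sin δ cos φ₁, cos δ − sin φ₁ sin φ₂) = -19.93781°

64.221°N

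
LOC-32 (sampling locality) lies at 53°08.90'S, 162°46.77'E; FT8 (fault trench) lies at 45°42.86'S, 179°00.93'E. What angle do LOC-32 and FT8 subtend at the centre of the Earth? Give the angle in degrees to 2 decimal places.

12.87°

LOC-32: φ = -53.14833°, λ = +162.77950°
FT8: φ = -45.71433°, λ = +179.01550°
Δφ = 7.4340°,  Δλ = 16.2360°
a = sin²(Δφ/2) + cos φ₁ cos φ₂ sin²(Δλ/2) = 0.012553
c = 2·arcsin(√a) = 0.224554 rad = 12.8660°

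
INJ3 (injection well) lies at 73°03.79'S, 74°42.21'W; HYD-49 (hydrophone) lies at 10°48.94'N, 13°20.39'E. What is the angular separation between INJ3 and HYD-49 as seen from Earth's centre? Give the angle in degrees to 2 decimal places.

99.77°

INJ3: φ = -73.06317°, λ = -74.70350°
HYD-49: φ = +10.81567°, λ = +13.33983°
Δφ = 83.8788°,  Δλ = 88.0433°
a = sin²(Δφ/2) + cos φ₁ cos φ₂ sin²(Δλ/2) = 0.584870
c = 2·arcsin(√a) = 1.741363 rad = 99.7728°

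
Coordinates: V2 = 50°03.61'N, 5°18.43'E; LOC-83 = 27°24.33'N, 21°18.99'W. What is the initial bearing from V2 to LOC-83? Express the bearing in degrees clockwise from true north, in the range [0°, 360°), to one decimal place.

V2: φ = +50.06017°, λ = +5.30717°
LOC-83: φ = +27.40550°, λ = -21.31650°
Δλ = -26.6237°
y = sin Δλ · cos φ₂ = -0.397835
x = cos φ₁ sin φ₂ − sin φ₁ cos φ₂ cos Δλ = -0.313004
θ = atan2(y, x) = -128.1945° → 231.8055° (mod 360°)

231.8°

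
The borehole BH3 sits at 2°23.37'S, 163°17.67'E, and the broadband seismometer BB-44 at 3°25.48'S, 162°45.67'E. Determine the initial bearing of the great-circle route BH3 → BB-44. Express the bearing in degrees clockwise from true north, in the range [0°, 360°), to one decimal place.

207.2°

BH3: φ = -2.38950°, λ = +163.29450°
BB-44: φ = -3.42467°, λ = +162.76117°
Δλ = -0.5333°
y = sin Δλ · cos φ₂ = -0.009292
x = cos φ₁ sin φ₂ − sin φ₁ cos φ₂ cos Δλ = -0.018068
θ = atan2(y, x) = -152.7849° → 207.2151° (mod 360°)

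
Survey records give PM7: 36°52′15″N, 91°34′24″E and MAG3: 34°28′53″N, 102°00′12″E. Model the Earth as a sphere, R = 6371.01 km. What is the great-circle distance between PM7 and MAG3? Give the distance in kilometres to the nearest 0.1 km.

978.3 km

PM7: φ = +36.87083°, λ = +91.57333°
MAG3: φ = +34.48139°, λ = +102.00333°
Δφ = -2.3894°,  Δλ = 10.4300°
a = sin²(Δφ/2) + cos φ₁ cos φ₂ sin²(Δλ/2) = 0.005883
c = 2·arcsin(√a) = 0.153549 rad = 8.7977°
d = R·c = 6371.01 × 0.153549 = 978.3 km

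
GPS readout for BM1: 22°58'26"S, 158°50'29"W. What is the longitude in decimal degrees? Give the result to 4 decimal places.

158° + 50′/60 + 29″/3600 = 158 + 0.83333 + 0.00806 = 158.8414°

158.8414°W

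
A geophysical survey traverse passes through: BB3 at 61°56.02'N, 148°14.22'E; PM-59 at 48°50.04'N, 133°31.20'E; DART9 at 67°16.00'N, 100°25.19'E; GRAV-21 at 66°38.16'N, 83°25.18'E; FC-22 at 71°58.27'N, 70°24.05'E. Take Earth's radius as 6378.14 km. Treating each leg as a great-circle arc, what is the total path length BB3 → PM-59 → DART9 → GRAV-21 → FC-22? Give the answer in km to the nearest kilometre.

BB3: φ = +61.93367°, λ = +148.23700°
PM-59: φ = +48.83400°, λ = +133.52000°
DART9: φ = +67.26667°, λ = +100.41983°
GRAV-21: φ = +66.63600°, λ = +83.41967°
FC-22: φ = +71.97117°, λ = +70.40083°
BB3→PM-59: c = 0.269828 rad, d = 1721.00 km
PM-59→DART9: c = 0.433704 rad, d = 2766.22 km
DART9→GRAV-21: c = 0.116316 rad, d = 741.88 km
GRAV-21→FC-22: c = 0.122445 rad, d = 780.97 km
Total = 1721.00 + 2766.22 + 741.88 + 780.97 = 6010.07 km

6010 km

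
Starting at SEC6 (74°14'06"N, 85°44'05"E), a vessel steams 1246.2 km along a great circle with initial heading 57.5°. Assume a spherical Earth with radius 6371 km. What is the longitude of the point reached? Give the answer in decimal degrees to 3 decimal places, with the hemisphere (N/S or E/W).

SEC6: φ = +74.23500°, λ = +85.73472°
δ = d/R = 1246.2/6371 = 0.195605 rad
φ₂ = arcsin(sin φ₁ cos δ + cos φ₁ sin δ cos θ)
   = arcsin(0.96238·0.98093 + 0.27169·0.19436·0.53730) = 76.50848°
λ₂ = λ₁ + atan2(sin θ sin δ cos φ₁, cos δ − sin φ₁ sin φ₂) = 130.37208°

130.372°E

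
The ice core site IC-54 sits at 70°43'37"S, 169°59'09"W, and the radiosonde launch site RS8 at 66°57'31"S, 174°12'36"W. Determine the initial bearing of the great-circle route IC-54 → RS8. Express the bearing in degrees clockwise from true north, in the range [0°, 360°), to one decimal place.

336.0°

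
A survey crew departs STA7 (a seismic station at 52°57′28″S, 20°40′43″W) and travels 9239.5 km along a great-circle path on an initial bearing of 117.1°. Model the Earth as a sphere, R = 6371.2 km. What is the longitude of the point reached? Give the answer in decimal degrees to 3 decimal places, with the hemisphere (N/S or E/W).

87.401°E

STA7: φ = -52.95778°, λ = -20.67861°
δ = d/R = 9239.5/6371.2 = 1.450198 rad
φ₂ = arcsin(sin φ₁ cos δ + cos φ₁ sin δ cos θ)
   = arcsin(-0.79819·0.12031 + 0.60240·0.99274·-0.45554) = -21.62044°
λ₂ = λ₁ + atan2(sin θ sin δ cos φ₁, cos δ − sin φ₁ sin φ₂) = 87.40060°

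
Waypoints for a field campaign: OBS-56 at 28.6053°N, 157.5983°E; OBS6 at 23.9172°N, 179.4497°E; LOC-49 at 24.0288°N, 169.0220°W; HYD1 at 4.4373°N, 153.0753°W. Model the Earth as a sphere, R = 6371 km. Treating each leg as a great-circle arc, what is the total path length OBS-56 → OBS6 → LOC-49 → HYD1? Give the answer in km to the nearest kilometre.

6176 km

OBS-56→OBS6: c = 0.351106 rad, d = 2236.90 km
OBS6→LOC-49: c = 0.183809 rad, d = 1171.05 km
LOC-49→HYD1: c = 0.434537 rad, d = 2768.43 km
Total = 2236.90 + 1171.05 + 2768.43 = 6176.38 km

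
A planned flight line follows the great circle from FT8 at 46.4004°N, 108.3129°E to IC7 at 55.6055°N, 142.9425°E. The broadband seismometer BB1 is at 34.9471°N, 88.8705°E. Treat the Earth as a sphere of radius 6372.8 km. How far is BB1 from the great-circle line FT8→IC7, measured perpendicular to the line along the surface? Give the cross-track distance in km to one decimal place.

169.5 km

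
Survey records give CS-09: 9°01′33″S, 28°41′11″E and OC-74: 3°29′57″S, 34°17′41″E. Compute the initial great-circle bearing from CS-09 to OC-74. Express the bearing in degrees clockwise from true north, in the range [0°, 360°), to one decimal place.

CS-09: φ = -9.02583°, λ = +28.68639°
OC-74: φ = -3.49917°, λ = +34.29472°
Δλ = 5.6083°
y = sin Δλ · cos φ₂ = 0.097545
x = cos φ₁ sin φ₂ − sin φ₁ cos φ₂ cos Δλ = 0.095559
θ = atan2(y, x) = 45.5892° → 45.5892° (mod 360°)

45.6°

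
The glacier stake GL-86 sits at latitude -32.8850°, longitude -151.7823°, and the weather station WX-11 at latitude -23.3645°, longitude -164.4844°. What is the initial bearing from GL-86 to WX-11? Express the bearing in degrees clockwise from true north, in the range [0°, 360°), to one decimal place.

307.2°

Δλ = -12.7021°
y = sin Δλ · cos φ₂ = -0.201852
x = cos φ₁ sin φ₂ − sin φ₁ cos φ₂ cos Δλ = 0.153202
θ = atan2(y, x) = -52.8021° → 307.1979° (mod 360°)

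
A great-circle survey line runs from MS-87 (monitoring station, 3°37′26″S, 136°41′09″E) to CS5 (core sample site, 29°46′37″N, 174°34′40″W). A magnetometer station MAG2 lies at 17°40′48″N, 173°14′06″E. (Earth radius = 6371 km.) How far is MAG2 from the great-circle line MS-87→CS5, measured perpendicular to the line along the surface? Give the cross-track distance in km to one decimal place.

548.9 km

MS-87: φ = -3.62389°, λ = +136.68583°
CS5: φ = +29.77694°, λ = -174.57778°
MAG2: φ = +17.68000°, λ = +173.23500°
δ₁₃ = central angle MS-87→MAG2 = 0.730747 rad  (haversine)
θ₁₃ = bearing MS-87→MAG2 = 58.223°,  θ₁₂ = bearing MS-87→CS5 = 50.816°
dₓₜ = R·arcsin(sin δ₁₃ · sin(θ₁₃ − θ₁₂)) = 6371·arcsin(0.66743·sin(7.408°)) = 548.907 km
|dₓₜ| = 548.907 km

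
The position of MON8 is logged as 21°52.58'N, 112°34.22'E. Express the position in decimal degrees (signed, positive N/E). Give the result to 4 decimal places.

+21.8763°, +112.5703°

lat: 21.8763° N → +21.8763°
lon: 112.5703° E → +112.5703°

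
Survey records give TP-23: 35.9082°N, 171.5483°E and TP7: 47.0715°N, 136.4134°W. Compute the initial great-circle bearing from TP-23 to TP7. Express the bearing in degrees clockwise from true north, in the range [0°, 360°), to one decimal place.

57.1°

Δλ = 52.0383°
y = sin Δλ · cos φ₂ = 0.536983
x = cos φ₁ sin φ₂ − sin φ₁ cos φ₂ cos Δλ = 0.347340
θ = atan2(y, x) = 57.1037° → 57.1037° (mod 360°)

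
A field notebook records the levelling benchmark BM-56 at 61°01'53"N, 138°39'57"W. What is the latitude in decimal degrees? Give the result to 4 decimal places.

61° + 1′/60 + 53″/3600 = 61 + 0.01667 + 0.01472 = 61.0314°

61.0314°N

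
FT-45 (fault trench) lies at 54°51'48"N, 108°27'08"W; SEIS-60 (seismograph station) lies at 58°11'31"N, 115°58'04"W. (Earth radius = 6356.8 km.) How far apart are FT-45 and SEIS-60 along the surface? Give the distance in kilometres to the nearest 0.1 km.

FT-45: φ = +54.86333°, λ = -108.45222°
SEIS-60: φ = +58.19194°, λ = -115.96778°
Δφ = 3.3286°,  Δλ = -7.5156°
a = sin²(Δφ/2) + cos φ₁ cos φ₂ sin²(Δλ/2) = 0.002146
c = 2·arcsin(√a) = 0.092694 rad = 5.3110°
d = R·c = 6356.8 × 0.092694 = 589.2 km

589.2 km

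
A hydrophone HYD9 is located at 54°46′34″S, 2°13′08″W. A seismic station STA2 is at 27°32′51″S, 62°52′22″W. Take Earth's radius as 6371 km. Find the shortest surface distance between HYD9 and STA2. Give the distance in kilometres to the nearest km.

5678 km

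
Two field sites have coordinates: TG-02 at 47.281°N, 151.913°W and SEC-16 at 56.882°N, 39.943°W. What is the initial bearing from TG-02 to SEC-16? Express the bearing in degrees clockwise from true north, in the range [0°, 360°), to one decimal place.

Δλ = 111.9700°
y = sin Δλ · cos φ₂ = 0.506688
x = cos φ₁ sin φ₂ − sin φ₁ cos φ₂ cos Δλ = 0.718370
θ = atan2(y, x) = 35.1965° → 35.1965° (mod 360°)

35.2°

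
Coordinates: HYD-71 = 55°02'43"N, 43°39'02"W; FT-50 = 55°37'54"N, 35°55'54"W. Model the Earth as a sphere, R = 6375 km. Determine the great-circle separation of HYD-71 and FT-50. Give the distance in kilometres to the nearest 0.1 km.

492.5 km

HYD-71: φ = +55.04528°, λ = -43.65056°
FT-50: φ = +55.63167°, λ = -35.93167°
Δφ = 0.5864°,  Δλ = 7.7189°
a = sin²(Δφ/2) + cos φ₁ cos φ₂ sin²(Δλ/2) = 0.001491
c = 2·arcsin(√a) = 0.077258 rad = 4.4266°
d = R·c = 6375 × 0.077258 = 492.5 km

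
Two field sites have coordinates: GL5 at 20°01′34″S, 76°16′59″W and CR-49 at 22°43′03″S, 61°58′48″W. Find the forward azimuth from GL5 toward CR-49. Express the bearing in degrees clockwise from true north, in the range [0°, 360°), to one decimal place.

GL5: φ = -20.02611°, λ = -76.28306°
CR-49: φ = -22.71750°, λ = -61.98000°
Δλ = 14.3031°
y = sin Δλ · cos φ₂ = 0.227885
x = cos φ₁ sin φ₂ − sin φ₁ cos φ₂ cos Δλ = -0.056748
θ = atan2(y, x) = 103.9834° → 103.9834° (mod 360°)

104.0°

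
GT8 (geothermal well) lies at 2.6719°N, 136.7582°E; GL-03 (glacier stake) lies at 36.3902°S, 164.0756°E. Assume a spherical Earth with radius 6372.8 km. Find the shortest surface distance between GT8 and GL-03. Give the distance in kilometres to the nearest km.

5186 km

Δφ = -39.0621°,  Δλ = 27.3174°
a = sin²(Δφ/2) + cos φ₁ cos φ₂ sin²(Δλ/2) = 0.156607
c = 2·arcsin(√a) = 0.813738 rad = 46.6238°
d = R·c = 6372.8 × 0.813738 = 5185.8 km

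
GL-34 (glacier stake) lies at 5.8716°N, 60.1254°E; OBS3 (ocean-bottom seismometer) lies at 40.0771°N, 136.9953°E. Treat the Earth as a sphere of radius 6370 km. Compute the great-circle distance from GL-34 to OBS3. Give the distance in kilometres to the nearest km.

Δφ = 34.2055°,  Δλ = 76.8699°
a = sin²(Δφ/2) + cos φ₁ cos φ₂ sin²(Δλ/2) = 0.380615
c = 2·arcsin(√a) = 1.329697 rad = 76.1860°
d = R·c = 6370 × 1.329697 = 8470.2 km

8470 km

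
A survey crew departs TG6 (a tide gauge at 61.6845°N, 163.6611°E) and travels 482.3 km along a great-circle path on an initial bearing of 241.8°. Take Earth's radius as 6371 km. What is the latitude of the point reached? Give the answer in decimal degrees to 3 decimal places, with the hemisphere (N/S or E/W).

59.415°N

δ = d/R = 482.3/6371 = 0.075702 rad
φ₂ = arcsin(sin φ₁ cos δ + cos φ₁ sin δ cos θ)
   = arcsin(0.88035·0.99714 + 0.47433·0.07563·-0.47255) = 59.41505°
λ₂ = λ₁ + atan2(sin θ sin δ cos φ₁, cos δ − sin φ₁ sin φ₂) = 156.13391°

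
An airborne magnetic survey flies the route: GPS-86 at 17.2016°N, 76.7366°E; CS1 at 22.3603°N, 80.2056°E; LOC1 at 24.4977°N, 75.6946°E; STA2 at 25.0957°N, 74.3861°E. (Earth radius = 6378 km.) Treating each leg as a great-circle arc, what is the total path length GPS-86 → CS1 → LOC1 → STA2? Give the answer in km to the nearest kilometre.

GPS-86→CS1: c = 0.106533 rad, d = 679.47 km
CS1→LOC1: c = 0.081296 rad, d = 518.50 km
LOC1→STA2: c = 0.023211 rad, d = 148.04 km
Total = 679.47 + 518.50 + 148.04 = 1346.01 km

1346 km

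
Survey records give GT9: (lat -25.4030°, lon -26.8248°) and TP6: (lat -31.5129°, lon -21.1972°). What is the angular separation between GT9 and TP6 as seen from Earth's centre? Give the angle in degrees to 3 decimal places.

7.859°

Δφ = -6.1099°,  Δλ = 5.6276°
a = sin²(Δφ/2) + cos φ₁ cos φ₂ sin²(Δλ/2) = 0.004696
c = 2·arcsin(√a) = 0.137163 rad = 7.8588°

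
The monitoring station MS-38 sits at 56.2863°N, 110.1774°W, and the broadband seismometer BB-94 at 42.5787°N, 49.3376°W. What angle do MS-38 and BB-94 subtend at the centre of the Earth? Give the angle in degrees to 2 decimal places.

Δφ = -13.7076°,  Δλ = 60.8398°
a = sin²(Δφ/2) + cos φ₁ cos φ₂ sin²(Δλ/2) = 0.119022
c = 2·arcsin(√a) = 0.704469 rad = 40.3631°

40.36°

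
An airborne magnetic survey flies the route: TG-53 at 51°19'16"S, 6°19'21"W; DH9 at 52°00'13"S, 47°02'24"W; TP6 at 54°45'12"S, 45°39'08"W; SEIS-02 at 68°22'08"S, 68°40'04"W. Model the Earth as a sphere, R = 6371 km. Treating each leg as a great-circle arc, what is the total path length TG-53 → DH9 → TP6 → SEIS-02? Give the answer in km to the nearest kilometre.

5011 km

TG-53: φ = -51.32111°, λ = -6.32250°
DH9: φ = -52.00361°, λ = -47.04000°
TP6: φ = -54.75333°, λ = -45.65222°
SEIS-02: φ = -68.36889°, λ = -68.66778°
TG-53→DH9: c = 0.435167 rad, d = 2772.45 km
DH9→TP6: c = 0.050117 rad, d = 319.29 km
TP6→SEIS-02: c = 0.301261 rad, d = 1919.33 km
Total = 2772.45 + 319.29 + 1919.33 = 5011.08 km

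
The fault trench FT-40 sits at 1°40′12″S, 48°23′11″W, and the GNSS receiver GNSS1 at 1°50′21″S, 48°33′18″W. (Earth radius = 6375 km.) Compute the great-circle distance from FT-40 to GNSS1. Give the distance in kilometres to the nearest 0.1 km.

26.6 km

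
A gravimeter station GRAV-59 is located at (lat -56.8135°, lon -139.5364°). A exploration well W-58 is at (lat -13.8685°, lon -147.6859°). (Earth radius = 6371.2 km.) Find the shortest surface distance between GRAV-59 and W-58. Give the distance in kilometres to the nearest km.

4825 km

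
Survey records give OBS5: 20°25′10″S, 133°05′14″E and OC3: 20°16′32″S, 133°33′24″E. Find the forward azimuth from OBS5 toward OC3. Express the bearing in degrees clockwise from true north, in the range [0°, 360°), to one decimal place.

72.0°

OBS5: φ = -20.41944°, λ = +133.08722°
OC3: φ = -20.27556°, λ = +133.55667°
Δλ = 0.4694°
y = sin Δλ · cos φ₂ = 0.007686
x = cos φ₁ sin φ₂ − sin φ₁ cos φ₂ cos Δλ = 0.002500
θ = atan2(y, x) = 71.9788° → 71.9788° (mod 360°)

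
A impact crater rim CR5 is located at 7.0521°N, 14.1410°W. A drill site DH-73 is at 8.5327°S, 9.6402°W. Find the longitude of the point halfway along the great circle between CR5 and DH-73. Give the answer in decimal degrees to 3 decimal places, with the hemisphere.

11.895°W

Bx = cos φ₂ cos Δλ = 0.985882,  By = cos φ₂ sin Δλ = 0.077604
φₘ = atan2(sin φ₁ + sin φ₂, √((cos φ₁ + Bx)² + By²)) = -0.74087°
λₘ = λ₁ + atan2(By, cos φ₁ + Bx) = -11.89458°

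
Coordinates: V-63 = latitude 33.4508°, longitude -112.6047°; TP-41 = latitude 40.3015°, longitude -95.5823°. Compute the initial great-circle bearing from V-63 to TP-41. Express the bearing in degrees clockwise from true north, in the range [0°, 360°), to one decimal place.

58.3°

Δλ = 17.0224°
y = sin Δλ · cos φ₂ = 0.223263
x = cos φ₁ sin φ₂ − sin φ₁ cos φ₂ cos Δλ = 0.137700
θ = atan2(y, x) = 58.3354° → 58.3354° (mod 360°)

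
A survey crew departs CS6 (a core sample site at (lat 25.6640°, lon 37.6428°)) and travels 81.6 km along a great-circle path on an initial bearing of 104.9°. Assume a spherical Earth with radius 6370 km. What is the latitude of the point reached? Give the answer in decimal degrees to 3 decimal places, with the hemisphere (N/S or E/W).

δ = d/R = 81.6/6370 = 0.012810 rad
φ₂ = arcsin(sin φ₁ cos δ + cos φ₁ sin δ cos θ)
   = arcsin(0.43309·0.99992 + 0.90135·0.01281·-0.25713) = 25.47317°
λ₂ = λ₁ + atan2(sin θ sin δ cos φ₁, cos δ − sin φ₁ sin φ₂) = 38.42846°

25.473°N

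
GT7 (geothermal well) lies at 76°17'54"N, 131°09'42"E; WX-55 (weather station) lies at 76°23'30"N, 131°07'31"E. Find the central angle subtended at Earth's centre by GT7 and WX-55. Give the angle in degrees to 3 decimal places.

GT7: φ = +76.29833°, λ = +131.16167°
WX-55: φ = +76.39167°, λ = +131.12528°
Δφ = 0.0933°,  Δλ = -0.0364°
a = sin²(Δφ/2) + cos φ₁ cos φ₂ sin²(Δλ/2) = 0.000001
c = 2·arcsin(√a) = 0.001636 rad = 0.0937°

0.094°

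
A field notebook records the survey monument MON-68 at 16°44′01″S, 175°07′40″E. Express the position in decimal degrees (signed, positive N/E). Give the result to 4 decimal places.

lat: 16.7336° S → -16.7336°
lon: 175.1278° E → +175.1278°

-16.7336°, +175.1278°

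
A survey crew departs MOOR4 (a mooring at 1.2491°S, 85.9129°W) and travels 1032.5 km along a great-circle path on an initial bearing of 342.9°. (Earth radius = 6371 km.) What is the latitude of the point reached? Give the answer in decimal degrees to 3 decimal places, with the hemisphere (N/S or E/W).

7.624°N

δ = d/R = 1032.5/6371 = 0.162062 rad
φ₂ = arcsin(sin φ₁ cos δ + cos φ₁ sin δ cos θ)
   = arcsin(-0.02180·0.98690 + 0.99976·0.16135·0.95579) = 7.62396°
λ₂ = λ₁ + atan2(sin θ sin δ cos φ₁, cos δ − sin φ₁ sin φ₂) = -88.65657°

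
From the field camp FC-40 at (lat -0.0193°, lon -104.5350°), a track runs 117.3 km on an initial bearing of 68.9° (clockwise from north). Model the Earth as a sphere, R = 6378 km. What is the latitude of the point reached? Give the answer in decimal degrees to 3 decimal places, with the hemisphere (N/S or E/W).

0.360°N

δ = d/R = 117.3/6378 = 0.018391 rad
φ₂ = arcsin(sin φ₁ cos δ + cos φ₁ sin δ cos θ)
   = arcsin(-0.00034·0.99983 + 1.00000·0.01839·0.36000) = 0.36003°
λ₂ = λ₁ + atan2(sin θ sin δ cos φ₁, cos δ − sin φ₁ sin φ₂) = -103.55189°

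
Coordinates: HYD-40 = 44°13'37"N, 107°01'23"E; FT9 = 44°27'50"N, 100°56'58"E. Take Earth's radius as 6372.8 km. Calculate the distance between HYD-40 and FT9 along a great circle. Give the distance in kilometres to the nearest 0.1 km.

483.7 km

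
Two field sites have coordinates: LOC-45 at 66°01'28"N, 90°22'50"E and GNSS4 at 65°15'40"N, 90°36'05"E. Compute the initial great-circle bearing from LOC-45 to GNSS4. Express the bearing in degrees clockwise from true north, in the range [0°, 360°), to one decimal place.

173.1°

LOC-45: φ = +66.02444°, λ = +90.38056°
GNSS4: φ = +65.26111°, λ = +90.60139°
Δλ = 0.2208°
y = sin Δλ · cos φ₂ = 0.001613
x = cos φ₁ sin φ₂ − sin φ₁ cos φ₂ cos Δλ = -0.013319
θ = atan2(y, x) = 173.0953° → 173.0953° (mod 360°)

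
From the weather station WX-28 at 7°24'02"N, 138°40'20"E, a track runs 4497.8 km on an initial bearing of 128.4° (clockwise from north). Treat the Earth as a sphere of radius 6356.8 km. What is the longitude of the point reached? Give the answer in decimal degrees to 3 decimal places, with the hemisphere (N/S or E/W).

WX-28: φ = +7.40056°, λ = +138.67222°
δ = d/R = 4497.8/6356.8 = 0.707557 rad
φ₂ = arcsin(sin φ₁ cos δ + cos φ₁ sin δ cos θ)
   = arcsin(0.12881·0.75995 + 0.99167·0.64998·-0.62115) = -17.60688°
λ₂ = λ₁ + atan2(sin θ sin δ cos φ₁, cos δ − sin φ₁ sin φ₂) = 170.97679°

170.977°E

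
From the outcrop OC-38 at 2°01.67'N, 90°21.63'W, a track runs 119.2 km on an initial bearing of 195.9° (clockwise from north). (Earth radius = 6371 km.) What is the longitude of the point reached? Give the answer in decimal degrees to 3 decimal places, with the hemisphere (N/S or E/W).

OC-38: φ = +2.02783°, λ = -90.36050°
δ = d/R = 119.2/6371 = 0.018710 rad
φ₂ = arcsin(sin φ₁ cos δ + cos φ₁ sin δ cos θ)
   = arcsin(0.03538·0.99982 + 0.99937·0.01871·-0.96174) = 0.99683°
λ₂ = λ₁ + atan2(sin θ sin δ cos φ₁, cos δ − sin φ₁ sin φ₂) = -90.65421°

90.654°W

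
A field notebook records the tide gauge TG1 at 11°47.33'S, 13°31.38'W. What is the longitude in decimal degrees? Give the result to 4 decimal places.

13.5230°W

13° + 31.38′/60 = 13 + 0.52300 = 13.5230°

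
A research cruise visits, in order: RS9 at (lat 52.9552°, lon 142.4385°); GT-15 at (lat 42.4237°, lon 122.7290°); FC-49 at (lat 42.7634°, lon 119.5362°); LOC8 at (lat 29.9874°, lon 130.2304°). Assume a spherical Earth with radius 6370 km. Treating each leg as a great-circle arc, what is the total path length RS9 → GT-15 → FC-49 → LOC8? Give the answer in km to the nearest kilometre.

3846 km

RS9→GT-15: c = 0.293969 rad, d = 1872.58 km
GT-15→FC-49: c = 0.041447 rad, d = 264.02 km
FC-49→LOC8: c = 0.268395 rad, d = 1709.68 km
Total = 1872.58 + 264.02 + 1709.68 = 3846.28 km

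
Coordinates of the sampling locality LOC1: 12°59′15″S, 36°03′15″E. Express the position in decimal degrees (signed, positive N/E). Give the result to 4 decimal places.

-12.9875°, +36.0542°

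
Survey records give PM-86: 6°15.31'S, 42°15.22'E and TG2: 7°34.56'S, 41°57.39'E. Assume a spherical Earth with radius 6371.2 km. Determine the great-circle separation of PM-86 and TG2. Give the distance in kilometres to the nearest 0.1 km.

PM-86: φ = -6.25517°, λ = +42.25367°
TG2: φ = -7.57600°, λ = +41.95650°
Δφ = -1.3208°,  Δλ = -0.2972°
a = sin²(Δφ/2) + cos φ₁ cos φ₂ sin²(Δλ/2) = 0.000139
c = 2·arcsin(√a) = 0.023621 rad = 1.3534°
d = R·c = 6371.2 × 0.023621 = 150.5 km

150.5 km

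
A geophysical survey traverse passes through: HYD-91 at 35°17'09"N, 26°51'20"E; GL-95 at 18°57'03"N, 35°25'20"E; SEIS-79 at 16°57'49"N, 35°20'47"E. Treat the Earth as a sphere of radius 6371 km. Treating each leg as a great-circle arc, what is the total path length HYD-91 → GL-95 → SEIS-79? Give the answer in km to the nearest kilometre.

2223 km

HYD-91: φ = +35.28583°, λ = +26.85556°
GL-95: φ = +18.95083°, λ = +35.42222°
SEIS-79: φ = +16.96361°, λ = +35.34639°
HYD-91→GL-95: c = 0.314277 rad, d = 2002.26 km
GL-95→SEIS-79: c = 0.034706 rad, d = 221.11 km
Total = 2002.26 + 221.11 = 2223.37 km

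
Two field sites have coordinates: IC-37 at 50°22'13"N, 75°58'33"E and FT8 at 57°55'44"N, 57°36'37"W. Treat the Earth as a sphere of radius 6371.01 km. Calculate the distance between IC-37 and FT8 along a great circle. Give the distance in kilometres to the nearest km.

IC-37: φ = +50.37028°, λ = +75.97583°
FT8: φ = +57.92889°, λ = -57.61028°
Δφ = 7.5586°,  Δλ = -133.5861°
a = sin²(Δφ/2) + cos φ₁ cos φ₂ sin²(Δλ/2) = 0.290423
c = 2·arcsin(√a) = 1.138284 rad = 65.2188°
d = R·c = 6371.01 × 1.138284 = 7252.0 km

7252 km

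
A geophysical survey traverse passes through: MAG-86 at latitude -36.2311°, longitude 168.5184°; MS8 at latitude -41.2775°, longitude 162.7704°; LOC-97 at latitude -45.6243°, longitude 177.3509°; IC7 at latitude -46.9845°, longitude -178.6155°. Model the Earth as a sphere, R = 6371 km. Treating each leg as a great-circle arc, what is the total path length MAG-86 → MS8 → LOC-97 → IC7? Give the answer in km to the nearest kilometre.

MAG-86→MS8: c = 0.117747 rad, d = 750.17 km
MS8→LOC-97: c = 0.199342 rad, d = 1270.01 km
LOC-97→IC7: c = 0.054110 rad, d = 344.73 km
Total = 750.17 + 1270.01 + 344.73 = 2364.91 km

2365 km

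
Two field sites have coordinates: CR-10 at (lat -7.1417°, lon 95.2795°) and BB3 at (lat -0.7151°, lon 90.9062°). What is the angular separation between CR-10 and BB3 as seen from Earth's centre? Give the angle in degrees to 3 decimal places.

7.766°

Δφ = 6.4266°,  Δλ = -4.3733°
a = sin²(Δφ/2) + cos φ₁ cos φ₂ sin²(Δλ/2) = 0.004586
c = 2·arcsin(√a) = 0.135549 rad = 7.7664°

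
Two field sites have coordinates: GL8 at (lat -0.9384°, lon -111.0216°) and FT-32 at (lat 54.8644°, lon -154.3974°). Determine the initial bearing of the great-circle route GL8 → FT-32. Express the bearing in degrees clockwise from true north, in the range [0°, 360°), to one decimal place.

Δλ = -43.3758°
y = sin Δλ · cos φ₂ = -0.395251
x = cos φ₁ sin φ₂ − sin φ₁ cos φ₂ cos Δλ = 0.824534
θ = atan2(y, x) = -25.6114° → 334.3886° (mod 360°)

334.4°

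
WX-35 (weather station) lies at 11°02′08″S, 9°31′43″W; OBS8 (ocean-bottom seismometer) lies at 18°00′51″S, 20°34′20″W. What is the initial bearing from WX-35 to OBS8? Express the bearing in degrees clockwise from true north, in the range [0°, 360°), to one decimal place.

WX-35: φ = -11.03556°, λ = -9.52861°
OBS8: φ = -18.01417°, λ = -20.57222°
Δλ = -11.0436°
y = sin Δλ · cos φ₂ = -0.182166
x = cos φ₁ sin φ₂ − sin φ₁ cos φ₂ cos Δλ = -0.124870
θ = atan2(y, x) = -124.4296° → 235.5704° (mod 360°)

235.6°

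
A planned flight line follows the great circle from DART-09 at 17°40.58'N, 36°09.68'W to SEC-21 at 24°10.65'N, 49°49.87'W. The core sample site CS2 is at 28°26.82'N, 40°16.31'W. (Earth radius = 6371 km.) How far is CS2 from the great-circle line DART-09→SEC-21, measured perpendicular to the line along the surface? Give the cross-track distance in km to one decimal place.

847.8 km

DART-09: φ = +17.67633°, λ = -36.16133°
SEC-21: φ = +24.17750°, λ = -49.83117°
CS2: φ = +28.44700°, λ = -40.27183°
δ₁₃ = central angle DART-09→CS2 = 0.199185 rad  (haversine)
θ₁₃ = bearing DART-09→CS2 = 341.427°,  θ₁₂ = bearing DART-09→SEC-21 = 299.317°
dₓₜ = R·arcsin(sin δ₁₃ · sin(θ₁₃ − θ₁₂)) = 6371·arcsin(0.19787·sin(42.110°)) = 847.826 km
|dₓₜ| = 847.826 km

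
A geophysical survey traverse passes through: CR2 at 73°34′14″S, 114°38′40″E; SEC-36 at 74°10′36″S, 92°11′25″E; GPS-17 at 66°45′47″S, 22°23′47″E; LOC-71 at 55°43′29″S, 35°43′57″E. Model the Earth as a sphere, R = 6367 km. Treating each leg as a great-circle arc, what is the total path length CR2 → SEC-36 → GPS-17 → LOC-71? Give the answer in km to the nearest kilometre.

4648 km

CR2: φ = -73.57056°, λ = +114.64444°
SEC-36: φ = -74.17667°, λ = +92.19028°
GPS-17: φ = -66.76306°, λ = +22.39639°
LOC-71: φ = -55.72472°, λ = +35.73250°
CR2→SEC-36: c = 0.108708 rad, d = 692.14 km
SEC-36→GPS-17: c = 0.399593 rad, d = 2544.21 km
GPS-17→LOC-71: c = 0.221779 rad, d = 1412.07 km
Total = 692.14 + 2544.21 + 1412.07 = 4648.42 km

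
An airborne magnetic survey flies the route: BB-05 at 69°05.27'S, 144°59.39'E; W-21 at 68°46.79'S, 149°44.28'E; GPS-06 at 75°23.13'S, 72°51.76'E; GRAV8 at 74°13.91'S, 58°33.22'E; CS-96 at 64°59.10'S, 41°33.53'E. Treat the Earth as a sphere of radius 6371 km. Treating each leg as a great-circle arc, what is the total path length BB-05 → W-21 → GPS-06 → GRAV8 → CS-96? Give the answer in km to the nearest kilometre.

BB-05: φ = -69.08783°, λ = +144.98983°
W-21: φ = -68.77983°, λ = +149.73800°
GPS-06: φ = -75.38550°, λ = +72.86267°
GRAV8: φ = -74.23183°, λ = +58.55367°
CS-96: φ = -64.98500°, λ = +41.55883°
BB-05→W-21: c = 0.030261 rad, d = 192.79 km
W-21→GPS-06: c = 0.395581 rad, d = 2520.24 km
GPS-06→GRAV8: c = 0.068275 rad, d = 434.98 km
GRAV8→CS-96: c = 0.190090 rad, d = 1211.06 km
Total = 192.79 + 2520.24 + 434.98 + 1211.06 = 4359.08 km

4359 km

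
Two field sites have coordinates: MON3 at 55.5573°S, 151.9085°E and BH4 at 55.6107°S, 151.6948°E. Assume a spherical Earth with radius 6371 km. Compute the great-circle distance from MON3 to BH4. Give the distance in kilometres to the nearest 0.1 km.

14.7 km

Δφ = -0.0534°,  Δλ = -0.2137°
a = sin²(Δφ/2) + cos φ₁ cos φ₂ sin²(Δλ/2) = 0.000001
c = 2·arcsin(√a) = 0.002305 rad = 0.1321°
d = R·c = 6371 × 0.002305 = 14.7 km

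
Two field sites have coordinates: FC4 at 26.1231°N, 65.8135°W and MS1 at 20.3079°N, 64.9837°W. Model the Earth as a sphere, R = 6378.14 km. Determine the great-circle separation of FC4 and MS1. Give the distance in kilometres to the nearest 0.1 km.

Δφ = -5.8152°,  Δλ = 0.8298°
a = sin²(Δφ/2) + cos φ₁ cos φ₂ sin²(Δλ/2) = 0.002617
c = 2·arcsin(√a) = 0.102362 rad = 5.8649°
d = R·c = 6378.14 × 0.102362 = 652.9 km

652.9 km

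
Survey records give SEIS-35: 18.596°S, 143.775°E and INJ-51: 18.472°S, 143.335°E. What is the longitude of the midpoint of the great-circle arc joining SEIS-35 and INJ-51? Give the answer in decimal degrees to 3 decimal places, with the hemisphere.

143.555°E

Bx = cos φ₂ cos Δλ = 0.948451,  By = cos φ₂ sin Δλ = -0.007284
φₘ = atan2(sin φ₁ + sin φ₂, √((cos φ₁ + Bx)² + By²)) = -18.53413°
λₘ = λ₁ + atan2(By, cos φ₁ + Bx) = 143.55492°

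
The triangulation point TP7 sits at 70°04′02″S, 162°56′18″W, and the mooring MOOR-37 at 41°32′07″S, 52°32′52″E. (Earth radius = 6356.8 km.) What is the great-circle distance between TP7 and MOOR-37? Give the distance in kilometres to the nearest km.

TP7: φ = -70.06722°, λ = -162.93833°
MOOR-37: φ = -41.53528°, λ = +52.54778°
Δφ = 28.5319°,  Δλ = -144.5139°
a = sin²(Δφ/2) + cos φ₁ cos φ₂ sin²(Δλ/2) = 0.292217
c = 2·arcsin(√a) = 1.142232 rad = 65.4451°
d = R·c = 6356.8 × 1.142232 = 7260.9 km

7261 km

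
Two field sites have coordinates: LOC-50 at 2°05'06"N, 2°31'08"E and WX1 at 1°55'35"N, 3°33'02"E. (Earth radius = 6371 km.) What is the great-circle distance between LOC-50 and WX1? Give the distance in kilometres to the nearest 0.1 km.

116.0 km

LOC-50: φ = +2.08500°, λ = +2.51889°
WX1: φ = +1.92639°, λ = +3.55056°
Δφ = -0.1586°,  Δλ = 1.0317°
a = sin²(Δφ/2) + cos φ₁ cos φ₂ sin²(Δλ/2) = 0.000083
c = 2·arcsin(√a) = 0.018207 rad = 1.0432°
d = R·c = 6371 × 0.018207 = 116.0 km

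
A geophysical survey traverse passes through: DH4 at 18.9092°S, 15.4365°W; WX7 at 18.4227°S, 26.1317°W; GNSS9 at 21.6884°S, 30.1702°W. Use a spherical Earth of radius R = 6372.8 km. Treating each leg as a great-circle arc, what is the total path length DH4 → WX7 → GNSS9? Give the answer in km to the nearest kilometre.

DH4→WX7: c = 0.177025 rad, d = 1128.14 km
WX7→GNSS9: c = 0.087354 rad, d = 556.69 km
Total = 1128.14 + 556.69 = 1684.83 km

1685 km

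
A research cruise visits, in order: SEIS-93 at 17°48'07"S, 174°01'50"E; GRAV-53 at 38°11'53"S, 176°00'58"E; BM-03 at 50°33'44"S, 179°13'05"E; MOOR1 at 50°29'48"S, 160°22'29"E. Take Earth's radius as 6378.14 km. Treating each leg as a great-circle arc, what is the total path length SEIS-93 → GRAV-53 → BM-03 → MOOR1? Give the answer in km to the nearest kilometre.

SEIS-93: φ = -17.80194°, λ = +174.03056°
GRAV-53: φ = -38.19806°, λ = +176.01611°
BM-03: φ = -50.56222°, λ = +179.21806°
MOOR1: φ = -50.49667°, λ = +160.37472°
SEIS-93→GRAV-53: c = 0.357266 rad, d = 2278.69 km
GRAV-53→BM-03: c = 0.219405 rad, d = 1399.40 km
BM-03→MOOR1: c = 0.208501 rad, d = 1329.85 km
Total = 2278.69 + 1399.40 + 1329.85 = 5007.94 km

5008 km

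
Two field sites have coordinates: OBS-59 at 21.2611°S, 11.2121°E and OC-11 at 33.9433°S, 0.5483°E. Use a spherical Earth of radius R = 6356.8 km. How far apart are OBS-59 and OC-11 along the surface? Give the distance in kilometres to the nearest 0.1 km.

Δφ = -12.6822°,  Δλ = -10.6638°
a = sin²(Δφ/2) + cos φ₁ cos φ₂ sin²(Δλ/2) = 0.018875
c = 2·arcsin(√a) = 0.275641 rad = 15.7931°
d = R·c = 6356.8 × 0.275641 = 1752.2 km

1752.2 km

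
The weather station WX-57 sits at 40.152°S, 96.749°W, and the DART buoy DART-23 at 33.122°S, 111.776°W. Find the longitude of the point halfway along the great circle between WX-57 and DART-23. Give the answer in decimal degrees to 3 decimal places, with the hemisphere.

104.608°W

Bx = cos φ₂ cos Δλ = 0.808869,  By = cos φ₂ sin Δλ = -0.217144
φₘ = atan2(sin φ₁ + sin φ₂, √((cos φ₁ + Bx)² + By²)) = -36.87337°
λₘ = λ₁ + atan2(By, cos φ₁ + Bx) = -104.60769°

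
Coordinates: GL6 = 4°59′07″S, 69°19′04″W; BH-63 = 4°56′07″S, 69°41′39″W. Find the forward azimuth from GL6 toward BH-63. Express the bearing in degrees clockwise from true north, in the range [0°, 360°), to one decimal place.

GL6: φ = -4.98528°, λ = -69.31778°
BH-63: φ = -4.93528°, λ = -69.69417°
Δλ = -0.3764°
y = sin Δλ · cos φ₂ = -0.006545
x = cos φ₁ sin φ₂ − sin φ₁ cos φ₂ cos Δλ = 0.000871
θ = atan2(y, x) = -82.4212° → 277.5788° (mod 360°)

277.6°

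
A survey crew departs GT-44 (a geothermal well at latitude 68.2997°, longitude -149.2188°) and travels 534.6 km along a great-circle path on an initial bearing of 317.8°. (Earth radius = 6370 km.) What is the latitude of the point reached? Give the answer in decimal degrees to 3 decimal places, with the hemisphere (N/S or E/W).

71.590°N

δ = d/R = 534.6/6370 = 0.083925 rad
φ₂ = arcsin(sin φ₁ cos δ + cos φ₁ sin δ cos θ)
   = arcsin(0.92913·0.99648 + 0.36975·0.08383·0.74080) = 71.59013°
λ₂ = λ₁ + atan2(sin θ sin δ cos φ₁, cos δ − sin φ₁ sin φ₂) = -159.48926°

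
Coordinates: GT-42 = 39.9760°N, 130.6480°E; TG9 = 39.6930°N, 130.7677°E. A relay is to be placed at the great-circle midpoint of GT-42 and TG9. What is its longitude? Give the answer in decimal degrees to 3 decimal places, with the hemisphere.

130.708°E

Bx = cos φ₂ cos Δλ = 0.769476,  By = cos φ₂ sin Δλ = 0.001608
φₘ = atan2(sin φ₁ + sin φ₂, √((cos φ₁ + Bx)² + By²)) = 39.83452°
λₘ = λ₁ + atan2(By, cos φ₁ + Bx) = 130.70797°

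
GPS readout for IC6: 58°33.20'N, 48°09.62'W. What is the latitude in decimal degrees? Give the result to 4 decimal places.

58° + 33.20′/60 = 58 + 0.55333 = 58.5533°

58.5533°N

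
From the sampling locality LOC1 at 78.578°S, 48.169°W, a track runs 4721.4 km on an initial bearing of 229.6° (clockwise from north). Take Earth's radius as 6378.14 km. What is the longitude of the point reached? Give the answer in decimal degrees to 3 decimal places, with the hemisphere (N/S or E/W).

166.960°W

δ = d/R = 4721.4/6378.14 = 0.740247 rad
φ₂ = arcsin(sin φ₁ cos δ + cos φ₁ sin δ cos θ)
   = arcsin(-0.98020·0.73830 + 0.19803·0.67447·-0.64812) = -54.12017°
λ₂ = λ₁ + atan2(sin θ sin δ cos φ₁, cos δ − sin φ₁ sin φ₂) = -166.96029°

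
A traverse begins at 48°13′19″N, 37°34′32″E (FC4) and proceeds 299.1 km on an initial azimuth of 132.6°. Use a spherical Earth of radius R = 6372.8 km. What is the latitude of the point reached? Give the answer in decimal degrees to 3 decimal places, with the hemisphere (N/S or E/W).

46.365°N

FC4: φ = +48.22194°, λ = +37.57556°
δ = d/R = 299.1/6372.8 = 0.046934 rad
φ₂ = arcsin(sin φ₁ cos δ + cos φ₁ sin δ cos θ)
   = arcsin(0.74573·0.99890 + 0.66625·0.04692·-0.67688) = 46.36515°
λ₂ = λ₁ + atan2(sin θ sin δ cos φ₁, cos δ − sin φ₁ sin φ₂) = 40.44422°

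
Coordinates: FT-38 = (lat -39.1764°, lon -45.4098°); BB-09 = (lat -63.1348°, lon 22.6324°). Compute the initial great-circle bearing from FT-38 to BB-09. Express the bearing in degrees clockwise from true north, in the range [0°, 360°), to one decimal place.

Δλ = 68.0422°
y = sin Δλ · cos φ₂ = 0.419112
x = cos φ₁ sin φ₂ − sin φ₁ cos φ₂ cos Δλ = -0.584796
θ = atan2(y, x) = 144.3716° → 144.3716° (mod 360°)

144.4°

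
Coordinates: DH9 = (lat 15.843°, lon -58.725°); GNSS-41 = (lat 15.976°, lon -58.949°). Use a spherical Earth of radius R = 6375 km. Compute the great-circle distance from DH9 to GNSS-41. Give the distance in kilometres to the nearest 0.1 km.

28.2 km

Δφ = 0.1330°,  Δλ = -0.2240°
a = sin²(Δφ/2) + cos φ₁ cos φ₂ sin²(Δλ/2) = 0.000005
c = 2·arcsin(√a) = 0.004419 rad = 0.2532°
d = R·c = 6375 × 0.004419 = 28.2 km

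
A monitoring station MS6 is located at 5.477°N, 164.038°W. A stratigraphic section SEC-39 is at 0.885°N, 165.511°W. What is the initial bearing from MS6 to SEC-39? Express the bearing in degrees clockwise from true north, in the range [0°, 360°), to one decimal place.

Δλ = -1.4730°
y = sin Δλ · cos φ₂ = -0.025703
x = cos φ₁ sin φ₂ − sin φ₁ cos φ₂ cos Δλ = -0.080028
θ = atan2(y, x) = -162.1944° → 197.8056° (mod 360°)

197.8°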